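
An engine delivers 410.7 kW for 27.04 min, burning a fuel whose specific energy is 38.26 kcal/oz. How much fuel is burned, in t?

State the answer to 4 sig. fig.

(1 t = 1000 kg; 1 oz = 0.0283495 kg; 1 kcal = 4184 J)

0.1180 t

410.7 kW → 410700 W
27.04 min → 1622.4 s
E = P × t = 410700 × 1622.4 = 6.6632×10⁸ J
38.26 kcal/oz → 5.64665×10⁶ J/kg
m = E / e_s = 6.6632×10⁸ / 5.64665×10⁶ = 118.003 kg
In t: 118.003 / 1000 = 0.118003 t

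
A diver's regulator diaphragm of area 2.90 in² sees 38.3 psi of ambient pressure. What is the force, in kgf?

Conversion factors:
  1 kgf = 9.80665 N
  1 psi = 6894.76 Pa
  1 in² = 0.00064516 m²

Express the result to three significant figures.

50.4 kgf

38.3 psi × 6894.76 → 264069 Pa
2.90 in² × 0.00064516 → 0.00187096 m²
F = P × A = 264069 Pa × 0.00187096 m² = 494.063 N
494.063 N ÷ (9.80665 N/kgf) = 50.3804 kgf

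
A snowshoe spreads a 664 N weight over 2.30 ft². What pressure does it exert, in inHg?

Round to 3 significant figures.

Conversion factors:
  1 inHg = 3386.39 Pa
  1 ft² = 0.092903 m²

0.918 inHg

2.30 ft² × 0.092903 → 0.213677 m²
P = F / A = 664 N / 0.213677 m² = 3107.49 Pa
3107.49 Pa ÷ (3386.39 Pa/inHg) = 0.917641 inHg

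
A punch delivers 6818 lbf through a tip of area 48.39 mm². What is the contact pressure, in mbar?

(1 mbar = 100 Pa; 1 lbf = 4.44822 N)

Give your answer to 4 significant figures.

6.267×10⁶ mbar

6818 lbf × 4.44822 = 30328 N
48.39 mm² × 10⁻⁶ = 4.839×10⁻⁵ m²
P = F / A = 30328 N / 4.839×10⁻⁵ m² = 6.26741×10⁸ Pa
6.26741×10⁸ Pa ÷ (100 Pa/mbar) = 6.26741×10⁶ mbar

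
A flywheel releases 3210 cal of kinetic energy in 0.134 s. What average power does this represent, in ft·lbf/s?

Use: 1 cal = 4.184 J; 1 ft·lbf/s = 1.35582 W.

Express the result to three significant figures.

3210 cal × 4.184 = 13430.6 J
P = E / t = 13430.6 J / 0.134 s = 100228 W
100228 W ÷ (1.35582 W/ft·lbf/s) = 73924.3 ft·lbf/s

7.39×10⁴ ft·lbf/s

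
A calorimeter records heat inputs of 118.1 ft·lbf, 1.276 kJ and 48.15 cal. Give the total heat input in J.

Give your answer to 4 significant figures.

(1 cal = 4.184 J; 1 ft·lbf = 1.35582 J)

1638 J

118.1 ft·lbf × 1.35582 = 160.122 J
1.276 kJ × 1000 = 1276 J
48.15 cal × 4.184 = 201.46 J
Sum: 160.122 + 1276 + 201.46 = 1637.58 J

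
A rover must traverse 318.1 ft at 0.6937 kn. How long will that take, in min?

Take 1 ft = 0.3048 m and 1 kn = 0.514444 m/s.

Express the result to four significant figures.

318.1 ft × 0.3048 → 96.9569 m
0.6937 kn × 0.514444 → 0.35687 m/s
t = d / v = 96.9569 m / 0.35687 m/s = 271.687 s
271.687 s ÷ (60 s/min) = 4.52812 min

4.528 min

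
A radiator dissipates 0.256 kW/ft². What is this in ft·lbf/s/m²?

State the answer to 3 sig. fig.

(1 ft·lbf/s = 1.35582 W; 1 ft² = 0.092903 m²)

2030 ft·lbf/s/m²

0.256 kW/ft² × 1000 W/kW ÷ 0.092903 m²/ft² = 2755.56 W/m²
2755.56 W/m² ÷ 1.35582 W/ft·lbf/s = 2032.39 ft·lbf/s/m²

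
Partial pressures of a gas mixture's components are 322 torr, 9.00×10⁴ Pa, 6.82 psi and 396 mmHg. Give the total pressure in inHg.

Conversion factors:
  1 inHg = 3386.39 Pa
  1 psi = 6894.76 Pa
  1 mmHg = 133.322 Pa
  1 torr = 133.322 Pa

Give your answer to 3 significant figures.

322 torr × 133.322 = 42929.7 Pa
9.00×10⁴ Pa (already Pa)
6.82 psi × 6894.76 = 47022.3 Pa
396 mmHg × 133.322 = 52795.5 Pa
Sum: 42929.7 + 90000 + 47022.3 + 52795.5 = 232748 Pa
In inHg: 232748 / 3386.39 = 68.7304 inHg

68.7 inHg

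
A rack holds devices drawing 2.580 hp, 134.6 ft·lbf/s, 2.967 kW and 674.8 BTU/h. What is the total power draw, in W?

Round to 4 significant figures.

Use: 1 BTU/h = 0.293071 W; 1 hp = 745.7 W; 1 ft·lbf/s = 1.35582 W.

2.580 hp × 745.7 = 1923.91 W
134.6 ft·lbf/s × 1.35582 = 182.493 W
2.967 kW × 1000 = 2967 W
674.8 BTU/h × 0.293071 = 197.764 W
Sum: 1923.91 + 182.493 + 2967 + 197.764 = 5271.17 W

5271 W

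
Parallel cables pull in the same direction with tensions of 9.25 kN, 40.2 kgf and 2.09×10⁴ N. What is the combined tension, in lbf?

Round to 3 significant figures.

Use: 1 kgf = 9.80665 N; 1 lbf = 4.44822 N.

9.25 kN × 1000 = 9250 N
40.2 kgf × 9.80665 = 394.227 N
2.09×10⁴ N (already N)
Combined: 9250 + 394.227 + 20900 = 30544.2 N
In lbf: 30544.2 / 4.44822 = 6866.61 lbf

6870 lbf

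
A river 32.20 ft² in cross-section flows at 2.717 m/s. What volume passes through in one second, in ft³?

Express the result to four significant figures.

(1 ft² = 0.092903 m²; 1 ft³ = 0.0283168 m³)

32.20 ft² × 0.092903 = 2.99148 m²
V = v × A × t = 2.717 m/s × 2.99148 m² × 1 s = 8.12785 m³
8.12785 m³ ÷ (0.0283168 m³/ft³) = 287.033 ft³

287.0 ft³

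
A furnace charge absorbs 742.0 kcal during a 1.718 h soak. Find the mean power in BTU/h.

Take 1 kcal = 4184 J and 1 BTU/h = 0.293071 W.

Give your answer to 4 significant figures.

742.0 kcal × 4184 = 3.10453×10⁶ J
1.718 h × 3600 = 6184.8 s
P = E / t = 3.10453×10⁶ J / 6184.8 s = 501.961 W
501.961 W ÷ (0.293071 W/BTU/h) = 1712.76 BTU/h

1713 BTU/h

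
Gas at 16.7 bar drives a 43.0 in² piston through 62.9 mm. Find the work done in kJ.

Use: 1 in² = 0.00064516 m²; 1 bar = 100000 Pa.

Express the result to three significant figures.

16.7 bar → 1.67×10⁶ Pa
43.0 in² → 0.0277419 m²
F = P × A = 1.67×10⁶ × 0.0277419 = 46329 N
62.9 mm → 0.0629 m
W = F × d = 46329 × 0.0629 = 2914.09 J
In kJ: 2914.09 / 1000 = 2.91409 kJ

2.91 kJ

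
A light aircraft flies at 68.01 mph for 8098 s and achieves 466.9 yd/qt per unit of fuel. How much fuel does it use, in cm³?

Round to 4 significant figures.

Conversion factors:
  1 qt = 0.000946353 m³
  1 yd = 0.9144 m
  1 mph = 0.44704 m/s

68.01 mph → 30.4032 m/s
d = v × t = 30.4032 × 8098 = 246205 m
466.9 yd/qt → 451135 m/m³
V = d / (distance per unit fuel) = 246205 / 451135 = 0.545746 m³
In cm³: 0.545746 / 10⁻⁶ = 545746 cm³

5.457×10⁵ cm³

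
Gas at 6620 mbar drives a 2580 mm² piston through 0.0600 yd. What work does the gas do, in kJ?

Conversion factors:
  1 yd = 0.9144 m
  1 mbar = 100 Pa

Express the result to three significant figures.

0.0937 kJ

6620 mbar → 662000 Pa
2580 mm² → 0.00258 m²
F = P × A = 662000 × 0.00258 = 1707.96 N
0.0600 yd → 0.054864 m
W = F × d = 1707.96 × 0.054864 = 93.7055 J
In kJ: 93.7055 / 1000 = 0.0937055 kJ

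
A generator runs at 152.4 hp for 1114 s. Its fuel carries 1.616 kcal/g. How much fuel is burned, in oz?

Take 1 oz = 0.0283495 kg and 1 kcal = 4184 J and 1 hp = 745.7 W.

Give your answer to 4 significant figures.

152.4 hp → 113645 W
E = P × t = 113645 × 1114 = 1.26601×10⁸ J
1.616 kcal/g → 6.76134×10⁶ J/kg
m = E / e_s = 1.26601×10⁸ / 6.76134×10⁶ = 18.7242 kg
In oz: 18.7242 / 0.0283495 = 660.477 oz

660.5 oz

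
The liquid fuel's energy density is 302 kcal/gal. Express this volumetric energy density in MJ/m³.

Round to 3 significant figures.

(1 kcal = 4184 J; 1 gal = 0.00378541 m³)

302 kcal/gal × 4184 J/kcal ÷ 0.00378541 m³/gal = 3.338×10⁸ J/m³
3.338×10⁸ J/m³ ÷ 1000000 J/MJ = 333.8 MJ/m³

334 MJ/m³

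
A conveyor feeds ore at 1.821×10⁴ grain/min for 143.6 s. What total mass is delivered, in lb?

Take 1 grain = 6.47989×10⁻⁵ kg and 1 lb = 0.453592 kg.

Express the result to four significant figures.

1.821×10⁴ grain/min → 0.0196665 kg/s
m = ṁ × t = 0.0196665 × 143.6 = 2.82411 kg
In lb: 2.82411 / 0.453592 = 6.2261 lb

6.226 lb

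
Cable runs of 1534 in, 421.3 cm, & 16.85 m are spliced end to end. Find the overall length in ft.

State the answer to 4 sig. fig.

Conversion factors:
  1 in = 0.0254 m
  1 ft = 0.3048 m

1534 in × 0.0254 = 38.9636 m
421.3 cm × 0.01 = 4.213 m
16.85 m (already m)
Total: 38.9636 + 4.213 + 16.85 = 60.0266 m
In ft: 60.0266 / 0.3048 = 196.938 ft

196.9 ft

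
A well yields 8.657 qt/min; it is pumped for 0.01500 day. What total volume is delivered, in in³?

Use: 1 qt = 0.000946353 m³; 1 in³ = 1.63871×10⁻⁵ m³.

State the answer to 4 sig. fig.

8.657 qt/min → 1.36543×10⁻⁴ m³/s
0.01500 day → 1296 s
V = Q × t = 1.36543×10⁻⁴ × 1296 = 0.17696 m³
In in³: 0.17696 / 1.63871×10⁻⁵ = 10798.7 in³

1.080×10⁴ in³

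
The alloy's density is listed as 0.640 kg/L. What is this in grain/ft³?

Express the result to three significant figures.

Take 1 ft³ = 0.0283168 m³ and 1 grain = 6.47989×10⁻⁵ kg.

2.80×10⁵ grain/ft³

0.640 kg/L ÷ 0.001 m³/L = 640 kg/m³
640 kg/m³ ÷ 6.47989×10⁻⁵ kg/grain × 0.0283168 m³/ft³ = 279677 grain/ft³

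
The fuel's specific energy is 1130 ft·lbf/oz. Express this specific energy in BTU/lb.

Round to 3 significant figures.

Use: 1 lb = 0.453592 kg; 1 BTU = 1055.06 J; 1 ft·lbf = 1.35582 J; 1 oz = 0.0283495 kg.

23.2 BTU/lb

1130 ft·lbf/oz × 1.35582 J/ft·lbf ÷ 0.0283495 kg/oz = 54042.5 J/kg
54042.5 J/kg ÷ 1055.06 J/BTU × 0.453592 kg/lb = 23.234 BTU/lb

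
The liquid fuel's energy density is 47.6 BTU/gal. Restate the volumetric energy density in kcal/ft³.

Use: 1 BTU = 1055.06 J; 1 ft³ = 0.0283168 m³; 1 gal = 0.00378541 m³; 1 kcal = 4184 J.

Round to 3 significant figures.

47.6 BTU/gal × 1055.06 J/BTU ÷ 0.00378541 m³/gal = 1.3267×10⁷ J/m³
1.3267×10⁷ J/m³ ÷ 4184 J/kcal × 0.0283168 m³/ft³ = 89.7894 kcal/ft³

89.8 kcal/ft³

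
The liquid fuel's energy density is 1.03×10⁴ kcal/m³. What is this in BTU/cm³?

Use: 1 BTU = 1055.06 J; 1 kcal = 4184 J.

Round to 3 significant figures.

1.03×10⁴ kcal/m³ × 4184 J/kcal = 4.30952×10⁷ J/m³
4.30952×10⁷ J/m³ ÷ 1055.06 J/BTU × 10⁻⁶ m³/cm³ = 0.0408462 BTU/cm³

0.0408 BTU/cm³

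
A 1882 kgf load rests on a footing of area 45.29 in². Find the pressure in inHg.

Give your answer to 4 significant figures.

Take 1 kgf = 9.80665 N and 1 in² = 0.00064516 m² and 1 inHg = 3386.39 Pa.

186.5 inHg

1882 kgf × 9.80665 = 18456.1 N
45.29 in² × 0.00064516 = 0.0292193 m²
P = F / A = 18456.1 N / 0.0292193 m² = 631641 Pa
631641 Pa ÷ (3386.39 Pa/inHg) = 186.523 inHg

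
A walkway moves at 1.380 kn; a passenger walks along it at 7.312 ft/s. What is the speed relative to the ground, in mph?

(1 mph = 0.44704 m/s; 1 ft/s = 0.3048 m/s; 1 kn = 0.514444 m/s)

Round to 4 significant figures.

1.380 kn × 0.514444 = 0.709933 m/s
7.312 ft/s × 0.3048 = 2.2287 m/s
Sum: 0.709933 + 2.2287 = 2.93863 m/s
In mph: 2.93863 / 0.44704 = 6.57353 mph

6.574 mph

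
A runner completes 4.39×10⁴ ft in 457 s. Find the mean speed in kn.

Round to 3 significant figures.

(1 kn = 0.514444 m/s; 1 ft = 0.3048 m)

4.39×10⁴ ft × 0.3048 = 13380.7 m
v = d / t = 13380.7 m / 457 s = 29.2794 m/s
29.2794 m/s ÷ (0.514444 m/s/kn) = 56.9146 kn

56.9 kn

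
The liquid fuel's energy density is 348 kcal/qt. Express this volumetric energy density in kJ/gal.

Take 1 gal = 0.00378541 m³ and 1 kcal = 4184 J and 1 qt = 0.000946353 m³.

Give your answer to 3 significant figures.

5820 kJ/gal

348 kcal/qt × 4184 J/kcal ÷ 0.000946353 m³/qt = 1.53857×10⁹ J/m³
1.53857×10⁹ J/m³ ÷ 1000 J/kJ × 0.00378541 m³/gal = 5824.12 kJ/gal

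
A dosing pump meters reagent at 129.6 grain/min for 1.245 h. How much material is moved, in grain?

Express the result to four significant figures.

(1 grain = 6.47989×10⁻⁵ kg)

129.6 grain/min → 1.39966×10⁻⁴ kg/s
1.245 h → 4482 s
m = ṁ × t = 1.39966×10⁻⁴ × 4482 = 0.627328 kg
In grain: 0.627328 / 6.47989×10⁻⁵ = 9681.15 grain

9681 grain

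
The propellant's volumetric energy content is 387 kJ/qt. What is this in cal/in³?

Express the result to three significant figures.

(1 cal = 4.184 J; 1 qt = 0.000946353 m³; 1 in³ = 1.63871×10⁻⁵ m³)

1600 cal/in³

387 kJ/qt × 1000 J/kJ ÷ 0.000946353 m³/qt = 4.08938×10⁸ J/m³
4.08938×10⁸ J/m³ ÷ 4.184 J/cal × 1.63871×10⁻⁵ m³/in³ = 1601.65 cal/in³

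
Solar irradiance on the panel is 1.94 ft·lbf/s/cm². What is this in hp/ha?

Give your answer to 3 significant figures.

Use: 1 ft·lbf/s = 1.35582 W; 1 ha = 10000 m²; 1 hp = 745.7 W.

3.53×10⁵ hp/ha

1.94 ft·lbf/s/cm² × 1.35582 W/ft·lbf/s ÷ 0.0001 m²/cm² = 26302.9 W/m²
26302.9 W/m² ÷ 745.7 W/hp × 10000 m²/ha = 352728 hp/ha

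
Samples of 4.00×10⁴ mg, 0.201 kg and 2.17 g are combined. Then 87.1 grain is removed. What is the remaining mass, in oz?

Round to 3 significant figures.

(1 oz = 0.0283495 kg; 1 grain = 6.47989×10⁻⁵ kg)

4.00×10⁴ mg × 10⁻⁶ = 0.04 kg
0.201 kg (already kg)
2.17 g × 0.001 = 0.00217 kg
87.1 grain × 6.47989×10⁻⁵ = 0.00564398 kg
Net: 0.04 + 0.201 + 0.00217 − 0.00564398 = 0.237526 kg
In oz: 0.237526 / 0.0283495 = 8.37849 oz

8.38 oz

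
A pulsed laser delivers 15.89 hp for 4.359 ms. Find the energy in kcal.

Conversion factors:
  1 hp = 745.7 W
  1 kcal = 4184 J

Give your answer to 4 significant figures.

0.01234 kcal

15.89 hp × 745.7 → 11849.2 W
4.359 ms × 0.001 → 0.004359 s
E = P × t = 11849.2 W × 0.004359 s = 51.6507 J
51.6507 J ÷ (4184 J/kcal) = 0.0123448 kcal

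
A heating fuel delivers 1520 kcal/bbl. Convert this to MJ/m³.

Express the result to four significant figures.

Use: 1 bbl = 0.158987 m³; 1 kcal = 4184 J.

1520 kcal/bbl × 4184 J/kcal ÷ 0.158987 m³/bbl = 4.00013×10⁷ J/m³
4.00013×10⁷ J/m³ ÷ 1000000 J/MJ = 40.0013 MJ/m³

40.00 MJ/m³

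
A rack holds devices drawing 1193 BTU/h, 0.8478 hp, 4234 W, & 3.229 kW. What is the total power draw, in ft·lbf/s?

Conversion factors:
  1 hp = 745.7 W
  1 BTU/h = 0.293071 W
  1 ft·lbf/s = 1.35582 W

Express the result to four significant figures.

6229 ft·lbf/s

1193 BTU/h × 0.293071 → 349.634 W
0.8478 hp × 745.7 → 632.204 W
4234 W (already W)
3.229 kW × 1000 → 3229 W
Combined: 349.634 + 632.204 + 4234 + 3229 = 8444.84 W
In ft·lbf/s: 8444.84 / 1.35582 = 6228.58 ft·lbf/s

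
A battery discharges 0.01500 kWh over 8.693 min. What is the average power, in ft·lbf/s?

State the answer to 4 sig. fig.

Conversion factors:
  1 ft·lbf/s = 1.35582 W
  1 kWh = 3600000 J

0.01500 kWh × 3600000 = 54000 J
8.693 min × 60 = 521.58 s
P = E / t = 54000 J / 521.58 s = 103.532 W
103.532 W ÷ (1.35582 W/ft·lbf/s) = 76.3612 ft·lbf/s

76.36 ft·lbf/s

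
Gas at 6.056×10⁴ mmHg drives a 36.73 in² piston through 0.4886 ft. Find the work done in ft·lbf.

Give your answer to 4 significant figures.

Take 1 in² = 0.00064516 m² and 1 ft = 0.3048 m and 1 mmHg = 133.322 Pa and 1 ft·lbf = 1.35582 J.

2.102×10⁴ ft·lbf

6.056×10⁴ mmHg → 8.07398×10⁶ Pa
36.73 in² → 0.0236967 m²
F = P × A = 8.07398×10⁶ × 0.0236967 = 191327 N
0.4886 ft → 0.148925 m
W = F × d = 191327 × 0.148925 = 28493.4 J
In ft·lbf: 28493.4 / 1.35582 = 21015.6 ft·lbf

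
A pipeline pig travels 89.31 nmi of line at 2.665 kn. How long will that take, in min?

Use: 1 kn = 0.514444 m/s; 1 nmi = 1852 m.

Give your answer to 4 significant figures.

2011 min

89.31 nmi × 1852 = 165402 m
2.665 kn × 0.514444 = 1.37099 m/s
t = d / v = 165402 m / 1.37099 m/s = 120644 s
120644 s ÷ (60 s/min) = 2010.73 min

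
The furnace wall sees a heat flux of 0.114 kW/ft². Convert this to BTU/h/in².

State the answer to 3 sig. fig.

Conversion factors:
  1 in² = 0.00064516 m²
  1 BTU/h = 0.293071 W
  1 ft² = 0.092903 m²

0.114 kW/ft² × 1000 W/kW ÷ 0.092903 m²/ft² = 1227.09 W/m²
1227.09 W/m² ÷ 0.293071 W/BTU/h × 0.00064516 m²/in² = 2.70129 BTU/h/in²

2.70 BTU/h/in²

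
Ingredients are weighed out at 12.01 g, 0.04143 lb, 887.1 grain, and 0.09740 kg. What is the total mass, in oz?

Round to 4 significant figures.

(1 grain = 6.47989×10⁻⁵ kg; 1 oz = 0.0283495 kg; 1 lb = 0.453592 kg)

6.550 oz

12.01 g × 0.001 → 0.01201 kg
0.04143 lb × 0.453592 → 0.0187923 kg
887.1 grain × 6.47989×10⁻⁵ → 0.0574831 kg
0.09740 kg (already kg)
Combined: 0.01201 + 0.0187923 + 0.0574831 + 0.0974 = 0.185685 kg
In oz: 0.185685 / 0.0283495 = 6.54985 oz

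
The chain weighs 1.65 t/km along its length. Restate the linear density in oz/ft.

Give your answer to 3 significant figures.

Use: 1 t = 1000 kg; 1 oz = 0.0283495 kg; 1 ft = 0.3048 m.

1.65 t/km × 1000 kg/t ÷ 1000 m/km = 1.65 kg/m
1.65 kg/m ÷ 0.0283495 kg/oz × 0.3048 m/ft = 17.74 oz/ft

17.7 oz/ft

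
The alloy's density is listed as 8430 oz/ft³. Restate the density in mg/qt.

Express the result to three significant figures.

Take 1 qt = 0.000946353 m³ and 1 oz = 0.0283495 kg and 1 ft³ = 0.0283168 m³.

7.99×10⁶ mg/qt

8430 oz/ft³ × 0.0283495 kg/oz ÷ 0.0283168 m³/ft³ = 8439.73 kg/m³
8439.73 kg/m³ ÷ 10⁻⁶ kg/mg × 0.000946353 m³/qt = 7.98696×10⁶ mg/qt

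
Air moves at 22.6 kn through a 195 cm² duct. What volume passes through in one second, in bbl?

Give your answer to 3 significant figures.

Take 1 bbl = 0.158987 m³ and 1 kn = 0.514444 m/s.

22.6 kn × 0.514444 = 11.6264 m/s
195 cm² × 0.0001 = 0.0195 m²
V = v × A × t = 11.6264 m/s × 0.0195 m² × 1 s = 0.226715 m³
0.226715 m³ ÷ (0.158987 m³/bbl) = 1.426 bbl

1.43 bbl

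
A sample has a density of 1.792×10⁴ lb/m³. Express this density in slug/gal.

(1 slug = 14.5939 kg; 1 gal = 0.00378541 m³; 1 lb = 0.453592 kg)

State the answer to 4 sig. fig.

1.792×10⁴ lb/m³ × 0.453592 kg/lb = 8128.37 kg/m³
8128.37 kg/m³ ÷ 14.5939 kg/slug × 0.00378541 m³/gal = 2.10836 slug/gal

2.108 slug/gal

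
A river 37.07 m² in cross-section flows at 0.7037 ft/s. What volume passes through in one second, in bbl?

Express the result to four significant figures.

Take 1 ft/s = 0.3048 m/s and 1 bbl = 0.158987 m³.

0.7037 ft/s × 0.3048 → 0.214488 m/s
V = v × A × t = 0.214488 m/s × 37.07 m² × 1 s = 7.95107 m³
7.95107 m³ ÷ (0.158987 m³/bbl) = 50.0108 bbl

50.01 bbl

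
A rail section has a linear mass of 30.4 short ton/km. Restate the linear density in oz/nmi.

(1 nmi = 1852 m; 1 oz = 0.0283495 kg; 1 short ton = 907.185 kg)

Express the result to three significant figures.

1.80×10⁶ oz/nmi

30.4 short ton/km × 907.185 kg/short ton ÷ 1000 m/km = 27.5784 kg/m
27.5784 kg/m ÷ 0.0283495 kg/oz × 1852 m/nmi = 1.80163×10⁶ oz/nmi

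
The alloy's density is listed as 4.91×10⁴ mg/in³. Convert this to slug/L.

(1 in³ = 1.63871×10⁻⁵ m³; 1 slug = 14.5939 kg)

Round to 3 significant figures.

4.91×10⁴ mg/in³ × 10⁻⁶ kg/mg ÷ 1.63871×10⁻⁵ m³/in³ = 2996.26 kg/m³
2996.26 kg/m³ ÷ 14.5939 kg/slug × 0.001 m³/L = 0.205309 slug/L

0.205 slug/L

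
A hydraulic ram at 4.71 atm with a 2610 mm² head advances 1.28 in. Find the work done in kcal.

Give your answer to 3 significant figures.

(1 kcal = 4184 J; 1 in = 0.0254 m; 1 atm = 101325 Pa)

4.71 atm → 477241 Pa
2610 mm² → 0.00261 m²
F = P × A = 477241 × 0.00261 = 1245.6 N
1.28 in → 0.032512 m
W = F × d = 1245.6 × 0.032512 = 40.4969 J
In kcal: 40.4969 / 4184 = 0.00967899 kcal

0.00968 kcal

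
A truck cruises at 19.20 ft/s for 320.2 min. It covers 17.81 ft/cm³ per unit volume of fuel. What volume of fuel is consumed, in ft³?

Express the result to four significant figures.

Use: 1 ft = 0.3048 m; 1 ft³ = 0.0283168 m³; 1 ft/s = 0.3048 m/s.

0.7314 ft³

19.20 ft/s → 5.85216 m/s
320.2 min → 19212 s
d = v × t = 5.85216 × 19212 = 112432 m
17.81 ft/cm³ → 5.42849×10⁶ m/m³
V = d / (distance per unit fuel) = 112432 / 5.42849×10⁶ = 0.0207115 m³
In ft³: 0.0207115 / 0.0283168 = 0.731421 ft³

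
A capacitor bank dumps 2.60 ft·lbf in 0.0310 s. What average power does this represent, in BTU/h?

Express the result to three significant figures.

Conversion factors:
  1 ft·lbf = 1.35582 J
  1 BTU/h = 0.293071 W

2.60 ft·lbf × 1.35582 → 3.52513 J
P = E / t = 3.52513 J / 0.031 s = 113.714 W
113.714 W ÷ (0.293071 W/BTU/h) = 388.008 BTU/h

388 BTU/h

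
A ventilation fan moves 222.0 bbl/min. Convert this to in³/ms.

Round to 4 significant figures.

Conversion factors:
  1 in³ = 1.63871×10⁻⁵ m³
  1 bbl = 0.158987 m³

35.90 in³/ms

222.0 bbl/min × 0.158987 m³/bbl ÷ 60 s/min = 0.588252 m³/s
0.588252 m³/s ÷ 1.63871×10⁻⁵ m³/in³ × 0.001 s/ms = 35.8973 in³/ms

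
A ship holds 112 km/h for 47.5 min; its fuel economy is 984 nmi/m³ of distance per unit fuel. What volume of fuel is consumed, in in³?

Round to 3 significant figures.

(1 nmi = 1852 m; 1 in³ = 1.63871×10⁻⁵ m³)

2970 in³

112 km/h → 31.1111 m/s
47.5 min → 2850 s
d = v × t = 31.1111 × 2850 = 88666.6 m
984 nmi/m³ → 1.82237×10⁶ m/m³
V = d / (distance per unit fuel) = 88666.6 / 1.82237×10⁶ = 0.0486546 m³
In in³: 0.0486546 / 1.63871×10⁻⁵ = 2969.08 in³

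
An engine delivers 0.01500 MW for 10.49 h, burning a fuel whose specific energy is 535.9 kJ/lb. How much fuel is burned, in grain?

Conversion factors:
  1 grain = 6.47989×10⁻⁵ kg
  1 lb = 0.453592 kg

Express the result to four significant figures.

7.399×10⁶ grain

0.01500 MW → 15000 W
10.49 h → 37764 s
E = P × t = 15000 × 37764 = 5.6646×10⁸ J
535.9 kJ/lb → 1.18146×10⁶ J/kg
m = E / e_s = 5.6646×10⁸ / 1.18146×10⁶ = 479.458 kg
In grain: 479.458 / 6.47989×10⁻⁵ = 7.39917×10⁶ grain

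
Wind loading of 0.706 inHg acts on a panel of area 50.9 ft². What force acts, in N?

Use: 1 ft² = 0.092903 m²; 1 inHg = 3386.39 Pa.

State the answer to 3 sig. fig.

0.706 inHg × 3386.39 → 2390.79 Pa
50.9 ft² × 0.092903 → 4.72876 m²
F = P × A = 2390.79 Pa × 4.72876 m² = 11305.5 N

1.13×10⁴ N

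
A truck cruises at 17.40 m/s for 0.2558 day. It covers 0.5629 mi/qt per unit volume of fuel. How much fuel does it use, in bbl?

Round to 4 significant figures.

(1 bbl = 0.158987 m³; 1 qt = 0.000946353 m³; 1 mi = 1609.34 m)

2.527 bbl

0.2558 day → 22101.1 s
d = v × t = 17.4 × 22101.1 = 384559 m
0.5629 mi/qt → 957251 m/m³
V = d / (distance per unit fuel) = 384559 / 957251 = 0.401733 m³
In bbl: 0.401733 / 0.158987 = 2.52683 bbl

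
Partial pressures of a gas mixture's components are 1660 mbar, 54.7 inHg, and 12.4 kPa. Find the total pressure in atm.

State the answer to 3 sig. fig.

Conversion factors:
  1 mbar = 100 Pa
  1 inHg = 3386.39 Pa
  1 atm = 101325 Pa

1660 mbar × 100 = 166000 Pa
54.7 inHg × 3386.39 = 185236 Pa
12.4 kPa × 1000 = 12400 Pa
Total: 166000 + 185236 + 12400 = 363636 Pa
In atm: 363636 / 101325 = 3.58881 atm

3.59 atm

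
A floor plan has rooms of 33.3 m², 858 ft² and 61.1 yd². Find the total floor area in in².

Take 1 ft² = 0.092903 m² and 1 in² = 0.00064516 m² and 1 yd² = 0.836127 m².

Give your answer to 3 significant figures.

2.54×10⁵ in²

33.3 m² (already m²)
858 ft² × 0.092903 = 79.7108 m²
61.1 yd² × 0.836127 = 51.0874 m²
Combined: 33.3 + 79.7108 + 51.0874 = 164.098 m²
In in²: 164.098 / 0.00064516 = 254352 in²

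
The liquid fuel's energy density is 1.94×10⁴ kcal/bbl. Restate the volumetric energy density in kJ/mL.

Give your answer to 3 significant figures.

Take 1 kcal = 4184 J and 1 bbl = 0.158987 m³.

0.511 kJ/mL

1.94×10⁴ kcal/bbl × 4184 J/kcal ÷ 0.158987 m³/bbl = 5.10542×10⁸ J/m³
5.10542×10⁸ J/m³ ÷ 1000 J/kJ × 10⁻⁶ m³/mL = 0.510542 kJ/mL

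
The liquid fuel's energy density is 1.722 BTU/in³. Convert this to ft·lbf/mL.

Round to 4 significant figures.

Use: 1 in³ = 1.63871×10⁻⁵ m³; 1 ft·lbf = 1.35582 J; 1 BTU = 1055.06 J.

81.77 ft·lbf/mL

1.722 BTU/in³ × 1055.06 J/BTU ÷ 1.63871×10⁻⁵ m³/in³ = 1.10869×10⁸ J/m³
1.10869×10⁸ J/m³ ÷ 1.35582 J/ft·lbf × 10⁻⁶ m³/mL = 81.7727 ft·lbf/mL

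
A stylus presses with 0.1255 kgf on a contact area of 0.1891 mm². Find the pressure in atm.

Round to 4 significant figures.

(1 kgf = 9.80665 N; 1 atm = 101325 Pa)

0.1255 kgf × 9.80665 → 1.23073 N
0.1891 mm² × 10⁻⁶ → 1.891×10⁻⁷ m²
P = F / A = 1.23073 N / 1.891×10⁻⁷ m² = 6.50836×10⁶ Pa
6.50836×10⁶ Pa ÷ (101325 Pa/atm) = 64.2325 atm

64.23 atm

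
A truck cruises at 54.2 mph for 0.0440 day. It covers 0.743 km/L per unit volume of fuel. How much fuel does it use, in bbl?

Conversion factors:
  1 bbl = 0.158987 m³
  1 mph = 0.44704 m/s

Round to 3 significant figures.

0.780 bbl

54.2 mph → 24.2296 m/s
0.0440 day → 3801.6 s
d = v × t = 24.2296 × 3801.6 = 92111.2 m
0.743 km/L → 743000 m/m³
V = d / (distance per unit fuel) = 92111.2 / 743000 = 0.123972 m³
In bbl: 0.123972 / 0.158987 = 0.779762 bbl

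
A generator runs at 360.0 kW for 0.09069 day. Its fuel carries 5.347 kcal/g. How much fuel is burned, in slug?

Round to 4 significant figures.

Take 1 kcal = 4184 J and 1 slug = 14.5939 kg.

360.0 kW → 360000 W
0.09069 day → 7835.62 s
E = P × t = 360000 × 7835.62 = 2.82082×10⁹ J
5.347 kcal/g → 2.23718×10⁷ J/kg
m = E / e_s = 2.82082×10⁹ / 2.23718×10⁷ = 126.088 kg
In slug: 126.088 / 14.5939 = 8.63977 slug

8.640 slug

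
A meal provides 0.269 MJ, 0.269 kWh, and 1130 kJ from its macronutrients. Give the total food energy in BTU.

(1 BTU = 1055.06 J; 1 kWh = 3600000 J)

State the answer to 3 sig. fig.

0.269 MJ × 1000000 = 269000 J
0.269 kWh × 3600000 = 968400 J
1130 kJ × 1000 = 1.13×10⁶ J
Sum: 269000 + 968400 + 1.13×10⁶ = 2.3674×10⁶ J
In BTU: 2.3674×10⁶ / 1055.06 = 2243.85 BTU

2240 BTU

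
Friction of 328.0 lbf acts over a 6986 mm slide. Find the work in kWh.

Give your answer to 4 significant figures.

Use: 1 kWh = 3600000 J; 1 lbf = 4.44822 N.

0.002831 kWh

328.0 lbf × 4.44822 = 1459.02 N
6986 mm × 0.001 = 6.986 m
W = F × d = 1459.02 N × 6.986 m = 10192.7 J
10192.7 J ÷ (3600000 J/kWh) = 0.00283131 kWh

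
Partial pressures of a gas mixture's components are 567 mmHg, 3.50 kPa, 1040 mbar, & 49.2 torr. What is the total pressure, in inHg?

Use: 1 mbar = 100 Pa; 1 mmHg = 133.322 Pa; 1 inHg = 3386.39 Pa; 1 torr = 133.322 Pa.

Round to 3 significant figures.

567 mmHg × 133.322 → 75593.6 Pa
3.50 kPa × 1000 → 3500 Pa
1040 mbar × 100 → 104000 Pa
49.2 torr × 133.322 → 6559.44 Pa
Sum: 75593.6 + 3500 + 104000 + 6559.44 = 189653 Pa
In inHg: 189653 / 3386.39 = 56.0045 inHg

56.0 inHg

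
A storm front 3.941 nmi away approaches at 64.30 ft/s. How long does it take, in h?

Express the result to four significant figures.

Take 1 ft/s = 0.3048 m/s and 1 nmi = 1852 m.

0.1034 h

3.941 nmi × 1852 → 7298.73 m
64.30 ft/s × 0.3048 → 19.5986 m/s
t = d / v = 7298.73 m / 19.5986 m/s = 372.411 s
372.411 s ÷ (3600 s/h) = 0.103448 h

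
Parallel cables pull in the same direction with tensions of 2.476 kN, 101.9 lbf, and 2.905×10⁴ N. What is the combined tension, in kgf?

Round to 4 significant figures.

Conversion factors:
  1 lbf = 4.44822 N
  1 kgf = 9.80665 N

2.476 kN × 1000 = 2476 N
101.9 lbf × 4.44822 = 453.274 N
2.905×10⁴ N (already N)
Sum: 2476 + 453.274 + 29050 = 31979.3 N
In kgf: 31979.3 / 9.80665 = 3260.98 kgf

3261 kgf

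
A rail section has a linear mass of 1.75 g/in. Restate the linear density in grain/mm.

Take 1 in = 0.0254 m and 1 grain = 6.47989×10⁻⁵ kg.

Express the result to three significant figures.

1.75 g/in × 0.001 kg/g ÷ 0.0254 m/in = 0.0688976 kg/m
0.0688976 kg/m ÷ 6.47989×10⁻⁵ kg/grain × 0.001 m/mm = 1.06325 grain/mm

1.06 grain/mm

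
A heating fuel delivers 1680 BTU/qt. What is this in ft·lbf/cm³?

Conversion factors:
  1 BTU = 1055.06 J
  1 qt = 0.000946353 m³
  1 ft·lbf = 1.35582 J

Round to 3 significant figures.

1680 BTU/qt × 1055.06 J/BTU ÷ 0.000946353 m³/qt = 1.87298×10⁹ J/m³
1.87298×10⁹ J/m³ ÷ 1.35582 J/ft·lbf × 10⁻⁶ m³/cm³ = 1381.44 ft·lbf/cm³

1380 ft·lbf/cm³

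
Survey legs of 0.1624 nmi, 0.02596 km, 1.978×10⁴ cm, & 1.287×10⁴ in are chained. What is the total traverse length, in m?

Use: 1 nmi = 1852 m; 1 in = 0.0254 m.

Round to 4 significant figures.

0.1624 nmi × 1852 = 300.765 m
0.02596 km × 1000 = 25.96 m
1.978×10⁴ cm × 0.01 = 197.8 m
1.287×10⁴ in × 0.0254 = 326.898 m
Total: 300.765 + 25.96 + 197.8 + 326.898 = 851.423 m

851.4 m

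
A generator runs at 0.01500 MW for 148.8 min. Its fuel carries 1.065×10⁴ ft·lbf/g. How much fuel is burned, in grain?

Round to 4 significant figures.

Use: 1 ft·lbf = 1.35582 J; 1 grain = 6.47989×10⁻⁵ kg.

1.431×10⁵ grain

0.01500 MW → 15000 W
148.8 min → 8928 s
E = P × t = 15000 × 8928 = 1.3392×10⁸ J
1.065×10⁴ ft·lbf/g → 1.44395×10⁷ J/kg
m = E / e_s = 1.3392×10⁸ / 1.44395×10⁷ = 9.27456 kg
In grain: 9.27456 / 6.47989×10⁻⁵ = 143128 grain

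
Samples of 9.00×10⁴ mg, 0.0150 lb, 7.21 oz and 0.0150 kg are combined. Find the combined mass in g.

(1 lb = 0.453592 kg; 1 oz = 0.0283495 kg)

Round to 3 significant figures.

9.00×10⁴ mg × 10⁻⁶ = 0.09 kg
0.0150 lb × 0.453592 = 0.00680388 kg
7.21 oz × 0.0283495 = 0.2044 kg
0.0150 kg (already kg)
Combined: 0.09 + 0.00680388 + 0.2044 + 0.015 = 0.316204 kg
In g: 0.316204 / 0.001 = 316.204 g

316 g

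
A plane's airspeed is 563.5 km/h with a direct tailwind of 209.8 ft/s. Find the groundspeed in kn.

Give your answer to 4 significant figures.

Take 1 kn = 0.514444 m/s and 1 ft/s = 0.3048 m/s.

428.6 kn

563.5 km/h × (1/3.6) → 156.528 m/s
209.8 ft/s × 0.3048 → 63.947 m/s
Sum: 156.528 + 63.947 = 220.475 m/s
In kn: 220.475 / 0.514444 = 428.569 kn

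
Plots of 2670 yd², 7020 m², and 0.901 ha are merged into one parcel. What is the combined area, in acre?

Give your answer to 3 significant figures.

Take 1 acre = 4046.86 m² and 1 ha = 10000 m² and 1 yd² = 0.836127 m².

4.51 acre

2670 yd² × 0.836127 → 2232.46 m²
7020 m² (already m²)
0.901 ha × 10000 → 9010 m²
Combined: 2232.46 + 7020 + 9010 = 18262.5 m²
In acre: 18262.5 / 4046.86 = 4.51276 acre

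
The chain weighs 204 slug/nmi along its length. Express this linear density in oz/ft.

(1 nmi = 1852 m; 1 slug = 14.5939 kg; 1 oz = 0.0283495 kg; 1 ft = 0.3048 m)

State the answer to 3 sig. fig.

17.3 oz/ft

204 slug/nmi × 14.5939 kg/slug ÷ 1852 m/nmi = 1.60754 kg/m
1.60754 kg/m ÷ 0.0283495 kg/oz × 0.3048 m/ft = 17.2835 oz/ft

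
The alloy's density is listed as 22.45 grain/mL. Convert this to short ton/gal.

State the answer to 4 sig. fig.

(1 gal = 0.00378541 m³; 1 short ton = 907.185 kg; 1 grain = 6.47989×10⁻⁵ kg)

0.006070 short ton/gal

22.45 grain/mL × 6.47989×10⁻⁵ kg/grain ÷ 10⁻⁶ m³/mL = 1454.74 kg/m³
1454.74 kg/m³ ÷ 907.185 kg/short ton × 0.00378541 m³/gal = 0.00607019 short ton/gal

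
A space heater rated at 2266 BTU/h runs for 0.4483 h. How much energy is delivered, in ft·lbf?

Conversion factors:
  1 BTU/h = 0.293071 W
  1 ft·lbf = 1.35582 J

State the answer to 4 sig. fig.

7.905×10⁵ ft·lbf

2266 BTU/h × 0.293071 = 664.099 W
0.4483 h × 3600 = 1613.88 s
E = P × t = 664.099 W × 1613.88 s = 1.07178×10⁶ J
1.07178×10⁶ J ÷ (1.35582 J/ft·lbf) = 790503 ft·lbf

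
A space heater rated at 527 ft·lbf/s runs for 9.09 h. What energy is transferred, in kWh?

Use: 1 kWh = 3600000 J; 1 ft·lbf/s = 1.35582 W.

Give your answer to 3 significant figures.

527 ft·lbf/s × 1.35582 → 714.517 W
9.09 h × 3600 → 32724 s
E = P × t = 714.517 W × 32724 s = 2.33819×10⁷ J
2.33819×10⁷ J ÷ (3600000 J/kWh) = 6.49497 kWh

6.49 kWh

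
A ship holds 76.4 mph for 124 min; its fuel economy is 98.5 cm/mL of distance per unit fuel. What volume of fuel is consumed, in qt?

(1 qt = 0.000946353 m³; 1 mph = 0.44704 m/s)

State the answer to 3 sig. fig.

76.4 mph → 34.1539 m/s
124 min → 7440 s
d = v × t = 34.1539 × 7440 = 254105 m
98.5 cm/mL → 985000 m/m³
V = d / (distance per unit fuel) = 254105 / 985000 = 0.257975 m³
In qt: 0.257975 / 0.000946353 = 272.599 qt

273 qt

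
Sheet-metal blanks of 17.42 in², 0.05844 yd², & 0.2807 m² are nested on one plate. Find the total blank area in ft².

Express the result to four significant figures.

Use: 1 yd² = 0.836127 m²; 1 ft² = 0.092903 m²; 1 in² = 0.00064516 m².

17.42 in² × 0.00064516 → 0.0112387 m²
0.05844 yd² × 0.836127 → 0.0488633 m²
0.2807 m² (already m²)
Sum: 0.0112387 + 0.0488633 + 0.2807 = 0.340802 m²
In ft²: 0.340802 / 0.092903 = 3.66836 ft²

3.668 ft²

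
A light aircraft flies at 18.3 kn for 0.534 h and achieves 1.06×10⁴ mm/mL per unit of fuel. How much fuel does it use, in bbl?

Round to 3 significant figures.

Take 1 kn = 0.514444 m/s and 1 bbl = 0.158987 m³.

18.3 kn → 9.41433 m/s
0.534 h → 1922.4 s
d = v × t = 9.41433 × 1922.4 = 18098.1 m
1.06×10⁴ mm/mL → 1.06×10⁷ m/m³
V = d / (distance per unit fuel) = 18098.1 / 1.06×10⁷ = 0.00170737 m³
In bbl: 0.00170737 / 0.158987 = 0.0107391 bbl

0.0107 bbl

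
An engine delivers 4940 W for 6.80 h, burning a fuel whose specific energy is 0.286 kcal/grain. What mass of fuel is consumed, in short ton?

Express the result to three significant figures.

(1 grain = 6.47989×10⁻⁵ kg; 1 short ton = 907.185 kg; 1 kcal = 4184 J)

0.00722 short ton

6.80 h → 24480 s
E = P × t = 4940 × 24480 = 1.20931×10⁸ J
0.286 kcal/grain → 1.84667×10⁷ J/kg
m = E / e_s = 1.20931×10⁸ / 1.84667×10⁷ = 6.5486 kg
In short ton: 6.5486 / 907.185 = 0.00721859 short ton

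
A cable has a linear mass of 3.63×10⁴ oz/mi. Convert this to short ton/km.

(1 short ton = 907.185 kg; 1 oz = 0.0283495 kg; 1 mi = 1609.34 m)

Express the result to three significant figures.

0.705 short ton/km

3.63×10⁴ oz/mi × 0.0283495 kg/oz ÷ 1609.34 m/mi = 0.639447 kg/m
0.639447 kg/m ÷ 907.185 kg/short ton × 1000 m/km = 0.704869 short ton/km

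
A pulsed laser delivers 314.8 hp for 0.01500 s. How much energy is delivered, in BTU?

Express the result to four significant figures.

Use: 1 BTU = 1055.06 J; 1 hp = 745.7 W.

314.8 hp × 745.7 → 234746 W
E = P × t = 234746 W × 0.015 s = 3521.19 J
3521.19 J ÷ (1055.06 J/BTU) = 3.33743 BTU

3.337 BTU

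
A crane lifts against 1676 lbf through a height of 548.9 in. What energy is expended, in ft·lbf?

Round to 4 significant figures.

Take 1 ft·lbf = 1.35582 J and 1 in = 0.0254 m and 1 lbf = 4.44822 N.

7.666×10⁴ ft·lbf

1676 lbf × 4.44822 → 7455.22 N
548.9 in × 0.0254 → 13.9421 m
W = F × d = 7455.22 N × 13.9421 m = 103941 J
103941 J ÷ (1.35582 J/ft·lbf) = 76662.8 ft·lbf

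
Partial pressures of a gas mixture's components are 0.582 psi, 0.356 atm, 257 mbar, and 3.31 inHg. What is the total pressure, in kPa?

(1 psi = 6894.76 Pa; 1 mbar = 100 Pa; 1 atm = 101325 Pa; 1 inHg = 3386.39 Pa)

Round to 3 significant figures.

77.0 kPa

0.582 psi × 6894.76 = 4012.75 Pa
0.356 atm × 101325 = 36071.7 Pa
257 mbar × 100 = 25700 Pa
3.31 inHg × 3386.39 = 11209 Pa
Sum: 4012.75 + 36071.7 + 25700 + 11209 = 76993.4 Pa
In kPa: 76993.4 / 1000 = 76.9934 kPa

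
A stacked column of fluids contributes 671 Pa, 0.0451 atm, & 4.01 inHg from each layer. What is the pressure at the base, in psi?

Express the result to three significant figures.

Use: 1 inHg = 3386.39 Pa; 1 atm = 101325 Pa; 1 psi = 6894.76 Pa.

671 Pa (already Pa)
0.0451 atm × 101325 = 4569.76 Pa
4.01 inHg × 3386.39 = 13579.4 Pa
Total: 671 + 4569.76 + 13579.4 = 18820.2 Pa
In psi: 18820.2 / 6894.76 = 2.72964 psi

2.73 psi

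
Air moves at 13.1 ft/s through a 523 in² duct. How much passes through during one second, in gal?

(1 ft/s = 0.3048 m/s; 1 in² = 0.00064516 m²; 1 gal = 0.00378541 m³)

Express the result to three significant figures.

356 gal

13.1 ft/s × 0.3048 = 3.99288 m/s
523 in² × 0.00064516 = 0.337419 m²
V = v × A × t = 3.99288 m/s × 0.337419 m² × 1 s = 1.34727 m³
1.34727 m³ ÷ (0.00378541 m³/gal) = 355.911 gal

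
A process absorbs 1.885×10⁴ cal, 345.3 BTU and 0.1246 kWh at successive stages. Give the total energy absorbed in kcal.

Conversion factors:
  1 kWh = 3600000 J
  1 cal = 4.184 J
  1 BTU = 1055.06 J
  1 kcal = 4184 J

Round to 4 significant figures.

1.885×10⁴ cal × 4.184 = 78868.4 J
345.3 BTU × 1055.06 = 364312 J
0.1246 kWh × 3600000 = 448560 J
Sum: 78868.4 + 364312 + 448560 = 891740 J
In kcal: 891740 / 4184 = 213.131 kcal

213.1 kcal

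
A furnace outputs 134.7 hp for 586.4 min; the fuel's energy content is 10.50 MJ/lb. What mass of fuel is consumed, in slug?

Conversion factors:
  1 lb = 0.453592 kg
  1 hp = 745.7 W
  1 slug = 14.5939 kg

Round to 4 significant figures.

134.7 hp → 100446 W
586.4 min → 35184 s
E = P × t = 100446 × 35184 = 3.53409×10⁹ J
10.50 MJ/lb → 2.31486×10⁷ J/kg
m = E / e_s = 3.53409×10⁹ / 2.31486×10⁷ = 152.67 kg
In slug: 152.67 / 14.5939 = 10.4612 slug

10.46 slug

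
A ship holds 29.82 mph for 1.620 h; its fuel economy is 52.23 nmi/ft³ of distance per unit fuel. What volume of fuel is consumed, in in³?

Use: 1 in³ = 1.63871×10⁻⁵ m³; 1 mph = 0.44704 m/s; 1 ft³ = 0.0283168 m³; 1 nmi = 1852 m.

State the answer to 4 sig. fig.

29.82 mph → 13.3307 m/s
1.620 h → 5832 s
d = v × t = 13.3307 × 5832 = 77744.6 m
52.23 nmi/ft³ → 3.41599×10⁶ m/m³
V = d / (distance per unit fuel) = 77744.6 / 3.41599×10⁶ = 0.022759 m³
In in³: 0.022759 / 1.63871×10⁻⁵ = 1388.84 in³

1389 in³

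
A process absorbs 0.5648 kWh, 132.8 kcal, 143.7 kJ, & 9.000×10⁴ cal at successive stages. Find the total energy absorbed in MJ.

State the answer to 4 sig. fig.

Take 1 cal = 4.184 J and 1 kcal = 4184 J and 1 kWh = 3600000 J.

3.109 MJ

0.5648 kWh × 3600000 → 2.03328×10⁶ J
132.8 kcal × 4184 → 555635 J
143.7 kJ × 1000 → 143700 J
9.000×10⁴ cal × 4.184 → 376560 J
Total: 2.03328×10⁶ + 555635 + 143700 + 376560 = 3.10918×10⁶ J
In MJ: 3.10918×10⁶ / 1000000 = 3.10918 MJ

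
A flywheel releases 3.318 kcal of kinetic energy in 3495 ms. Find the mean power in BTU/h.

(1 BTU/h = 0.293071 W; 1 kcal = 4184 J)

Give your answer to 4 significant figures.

3.318 kcal × 4184 → 13882.5 J
3495 ms × 0.001 → 3.495 s
P = E / t = 13882.5 J / 3.495 s = 3972.1 W
3972.1 W ÷ (0.293071 W/BTU/h) = 13553.4 BTU/h

1.355×10⁴ BTU/h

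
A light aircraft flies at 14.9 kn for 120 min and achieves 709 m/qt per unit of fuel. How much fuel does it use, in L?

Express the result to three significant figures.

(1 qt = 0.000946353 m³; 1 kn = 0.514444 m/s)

14.9 kn → 7.66522 m/s
120 min → 7200 s
d = v × t = 7.66522 × 7200 = 55189.6 m
709 m/qt → 749192 m/m³
V = d / (distance per unit fuel) = 55189.6 / 749192 = 0.0736655 m³
In L: 0.0736655 / 0.001 = 73.6655 L

73.7 L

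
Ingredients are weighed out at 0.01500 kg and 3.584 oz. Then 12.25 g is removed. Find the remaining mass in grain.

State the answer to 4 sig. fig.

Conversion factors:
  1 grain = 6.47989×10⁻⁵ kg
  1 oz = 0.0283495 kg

0.01500 kg (already kg)
3.584 oz × 0.0283495 = 0.101605 kg
12.25 g × 0.001 = 0.01225 kg
Sum: 0.015 + 0.101605 − 0.01225 = 0.104355 kg
In grain: 0.104355 / 6.47989×10⁻⁵ = 1610.44 grain

1610 grain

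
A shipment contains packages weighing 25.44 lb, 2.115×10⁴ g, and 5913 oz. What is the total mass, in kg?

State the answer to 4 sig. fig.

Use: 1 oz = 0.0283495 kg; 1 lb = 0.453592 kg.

25.44 lb × 0.453592 → 11.5394 kg
2.115×10⁴ g × 0.001 → 21.15 kg
5913 oz × 0.0283495 → 167.631 kg
Total: 11.5394 + 21.15 + 167.631 = 200.32 kg

200.3 kg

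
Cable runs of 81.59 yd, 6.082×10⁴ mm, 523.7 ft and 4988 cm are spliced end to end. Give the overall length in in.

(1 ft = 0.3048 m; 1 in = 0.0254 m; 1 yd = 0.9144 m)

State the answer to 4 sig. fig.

1.358×10⁴ in

81.59 yd × 0.9144 = 74.6059 m
6.082×10⁴ mm × 0.001 = 60.82 m
523.7 ft × 0.3048 = 159.624 m
4988 cm × 0.01 = 49.88 m
Sum: 74.6059 + 60.82 + 159.624 + 49.88 = 344.93 m
In in: 344.93 / 0.0254 = 13579.9 in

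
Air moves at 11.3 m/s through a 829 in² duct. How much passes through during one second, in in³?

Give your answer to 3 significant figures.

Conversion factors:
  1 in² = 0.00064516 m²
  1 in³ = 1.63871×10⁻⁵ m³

829 in² × 0.00064516 = 0.534838 m²
V = v × A × t = 11.3 m/s × 0.534838 m² × 1 s = 6.04367 m³
6.04367 m³ ÷ (1.63871×10⁻⁵ m³/in³) = 368807 in³

3.69×10⁵ in³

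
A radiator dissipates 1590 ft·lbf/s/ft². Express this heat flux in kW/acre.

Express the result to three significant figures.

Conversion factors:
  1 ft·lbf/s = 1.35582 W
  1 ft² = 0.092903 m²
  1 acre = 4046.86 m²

9.39×10⁴ kW/acre

1590 ft·lbf/s/ft² × 1.35582 W/ft·lbf/s ÷ 0.092903 m²/ft² = 23204.4 W/m²
23204.4 W/m² ÷ 1000 W/kW × 4046.86 m²/acre = 93905 kW/acre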